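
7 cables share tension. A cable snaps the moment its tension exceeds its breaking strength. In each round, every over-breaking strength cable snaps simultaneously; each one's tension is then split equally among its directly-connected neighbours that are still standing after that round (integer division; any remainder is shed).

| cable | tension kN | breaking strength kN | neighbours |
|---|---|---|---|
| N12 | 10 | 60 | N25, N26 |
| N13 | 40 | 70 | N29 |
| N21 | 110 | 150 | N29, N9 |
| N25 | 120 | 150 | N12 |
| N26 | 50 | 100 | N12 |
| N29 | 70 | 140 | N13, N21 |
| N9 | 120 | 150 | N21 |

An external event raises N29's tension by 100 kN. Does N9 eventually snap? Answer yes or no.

yes

Round 1 — N29 at 170 > 140. N29 snaps.
  N29 sheds 170 kN to N13, N21: 85 each.
    N13: 40+85 = 125 > 70
    N21: 110+85 = 195 > 150
Round 2 — N13, N21 snap.
  N13 sheds 125 kN: no online neighbours, lost.
  N21 sheds 195 kN to N9: 195 each.
    N9: 120+195 = 315 > 150
Round 3 — N9 snaps.
  N9 sheds 315 kN: no online neighbours, lost.
No further breaks.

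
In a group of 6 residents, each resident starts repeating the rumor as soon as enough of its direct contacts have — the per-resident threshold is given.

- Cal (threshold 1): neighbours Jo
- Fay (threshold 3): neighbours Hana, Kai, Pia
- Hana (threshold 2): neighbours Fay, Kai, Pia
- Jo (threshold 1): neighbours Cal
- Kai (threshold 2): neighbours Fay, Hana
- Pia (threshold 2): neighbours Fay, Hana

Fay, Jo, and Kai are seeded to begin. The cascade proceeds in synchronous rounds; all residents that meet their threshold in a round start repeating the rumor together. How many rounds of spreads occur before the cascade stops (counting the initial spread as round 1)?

3

Round 1 — Fay, Jo, Kai start repeating the rumor (initial).
Round 2 — checking thresholds:
  Cal: 1 of 1 neighbours ≥ 1, starts repeating the rumor.
  Hana: 2 of 3 neighbours ≥ 2, starts repeating the rumor.
  Pia: 1 of 2 neighbours < 2, below threshold.
Round 3 — checking thresholds:
  Pia: 2 of 2 neighbours ≥ 2, starts repeating the rumor.
Round 4 — no new spreads; cascade stops.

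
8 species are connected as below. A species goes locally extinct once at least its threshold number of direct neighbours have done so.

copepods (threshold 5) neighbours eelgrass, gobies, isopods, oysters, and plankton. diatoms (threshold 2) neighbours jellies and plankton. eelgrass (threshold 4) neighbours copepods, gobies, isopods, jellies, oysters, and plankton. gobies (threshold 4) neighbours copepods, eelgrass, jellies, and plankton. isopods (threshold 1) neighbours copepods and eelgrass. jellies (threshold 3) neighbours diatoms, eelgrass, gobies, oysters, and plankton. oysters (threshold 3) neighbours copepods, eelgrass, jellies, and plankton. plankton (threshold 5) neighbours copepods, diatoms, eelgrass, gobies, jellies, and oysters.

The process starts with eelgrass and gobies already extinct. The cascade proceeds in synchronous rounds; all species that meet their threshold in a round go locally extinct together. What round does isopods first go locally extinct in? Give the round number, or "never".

Round 1 — eelgrass, gobies go locally extinct (initial).
Round 2 — checking thresholds:
  copepods: 2 of 5 neighbours < 5, below threshold.
  isopods: 1 of 2 neighbours ≥ 1, goes locally extinct.
  jellies: 2 of 5 neighbours < 3, below threshold.
  oysters: 1 of 4 neighbours < 3, below threshold.
  plankton: 2 of 6 neighbours < 5, below threshold.
Round 3 — no new extinctions; cascade stops.

2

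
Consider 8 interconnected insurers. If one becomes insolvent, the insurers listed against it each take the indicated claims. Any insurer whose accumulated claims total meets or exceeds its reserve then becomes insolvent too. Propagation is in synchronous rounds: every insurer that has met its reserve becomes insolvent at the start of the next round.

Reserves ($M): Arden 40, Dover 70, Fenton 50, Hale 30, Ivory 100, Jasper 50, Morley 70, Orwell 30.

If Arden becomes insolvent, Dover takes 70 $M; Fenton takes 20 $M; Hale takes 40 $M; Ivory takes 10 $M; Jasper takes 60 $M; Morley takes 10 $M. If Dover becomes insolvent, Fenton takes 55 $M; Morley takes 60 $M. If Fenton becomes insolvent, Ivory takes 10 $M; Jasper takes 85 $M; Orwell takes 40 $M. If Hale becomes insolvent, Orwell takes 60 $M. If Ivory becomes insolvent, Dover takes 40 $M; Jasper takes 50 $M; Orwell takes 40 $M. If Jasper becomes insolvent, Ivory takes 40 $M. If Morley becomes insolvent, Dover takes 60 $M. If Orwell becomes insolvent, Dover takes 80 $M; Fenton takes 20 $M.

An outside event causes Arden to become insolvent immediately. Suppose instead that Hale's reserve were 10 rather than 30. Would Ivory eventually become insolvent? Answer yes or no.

With Hale's reserve at 10:
Round 1 — Arden becomes insolvent (initial).
  Dover: +70 → 70 ≥ 70
  Fenton: +20 → 20 < 50
  Hale: +40 → 40 ≥ 10
  Ivory: +10 → 10 < 100
  Jasper: +60 → 60 ≥ 50
  Morley: +10 → 10 < 70
Round 2 — Dover, Hale, Jasper become insolvent.
  Fenton: +55 → 75 ≥ 50
  Ivory: +40 → 50 < 100
  Morley: +60 → 70 ≥ 70
  Orwell: +60 → 60 ≥ 30
Round 3 — Fenton, Morley, Orwell become insolvent.
  Ivory: +10 → 60 < 100
No further insolvencies.

no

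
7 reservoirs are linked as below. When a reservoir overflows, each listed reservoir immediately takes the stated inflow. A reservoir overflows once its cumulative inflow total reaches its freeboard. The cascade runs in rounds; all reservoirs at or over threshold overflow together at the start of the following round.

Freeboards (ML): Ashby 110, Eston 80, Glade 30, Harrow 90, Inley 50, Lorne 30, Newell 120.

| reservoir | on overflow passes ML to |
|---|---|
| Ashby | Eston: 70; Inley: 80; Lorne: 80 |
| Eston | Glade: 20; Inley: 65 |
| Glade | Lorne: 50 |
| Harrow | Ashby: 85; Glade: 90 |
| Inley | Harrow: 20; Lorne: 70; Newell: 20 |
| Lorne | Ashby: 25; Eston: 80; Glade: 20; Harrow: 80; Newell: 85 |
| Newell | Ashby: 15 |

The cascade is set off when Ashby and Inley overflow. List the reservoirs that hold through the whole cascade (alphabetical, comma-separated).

Newell

Round 1 — Ashby, Inley overflow (initial).
  Eston: +70 → 70 < 80
  Harrow: +20 → 20 < 90
  Lorne: +80+70 → 150 ≥ 30
  Newell: +20 → 20 < 120
Round 2 — Lorne overflows.
  Eston: +80 → 150 ≥ 80
  Glade: +20 → 20 < 30
  Harrow: +80 → 100 ≥ 90
  Newell: +85 → 105 < 120
Round 3 — Eston, Harrow overflow.
  Glade: +20+90 → 130 ≥ 30
Round 4 — Glade overflows.
No further overflows.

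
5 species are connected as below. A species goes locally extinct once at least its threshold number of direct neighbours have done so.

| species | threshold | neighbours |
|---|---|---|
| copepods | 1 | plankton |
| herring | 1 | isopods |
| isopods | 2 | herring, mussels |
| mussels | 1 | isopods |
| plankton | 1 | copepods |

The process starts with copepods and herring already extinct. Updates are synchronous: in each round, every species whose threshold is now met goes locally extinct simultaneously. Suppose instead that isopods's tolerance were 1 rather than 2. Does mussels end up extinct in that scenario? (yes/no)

With isopods's tolerance at 1:
Round 1 — copepods, herring go locally extinct (initial).
Round 2 — checking thresholds:
  isopods: 1 of 2 neighbours ≥ 1, goes locally extinct.
  plankton: 1 of 1 neighbours ≥ 1, goes locally extinct.
Round 3 — checking thresholds:
  mussels: 1 of 1 neighbours ≥ 1, goes locally extinct.
Round 4 — no new extinctions; cascade stops.

yes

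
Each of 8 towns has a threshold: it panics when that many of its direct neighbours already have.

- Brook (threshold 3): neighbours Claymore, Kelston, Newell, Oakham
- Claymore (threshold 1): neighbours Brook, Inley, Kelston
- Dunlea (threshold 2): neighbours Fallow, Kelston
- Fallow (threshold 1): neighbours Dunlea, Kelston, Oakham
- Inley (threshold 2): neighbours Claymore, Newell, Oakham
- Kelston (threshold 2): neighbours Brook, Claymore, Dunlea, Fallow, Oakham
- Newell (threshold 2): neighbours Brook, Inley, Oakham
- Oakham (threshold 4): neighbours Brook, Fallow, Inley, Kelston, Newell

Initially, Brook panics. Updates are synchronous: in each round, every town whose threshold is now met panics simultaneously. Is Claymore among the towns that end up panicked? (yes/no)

Round 1 — Brook panics (initial).
Round 2 — checking thresholds:
  Claymore: 1 of 3 neighbours ≥ 1, panics.
  Kelston: 1 of 5 neighbours < 2, below threshold.
  Newell: 1 of 3 neighbours < 2, below threshold.
  Oakham: 1 of 5 neighbours < 4, below threshold.
Round 3 — checking thresholds:
  Inley: 1 of 3 neighbours < 2, below threshold.
  Kelston: 2 of 5 neighbours ≥ 2, panics.
  Newell: 1 of 3 neighbours < 2, below threshold.
  Oakham: 1 of 5 neighbours < 4, below threshold.
Round 4 — checking thresholds:
  Dunlea: 1 of 2 neighbours < 2, below threshold.
  Fallow: 1 of 3 neighbours ≥ 1, panics.
  Inley: 1 of 3 neighbours < 2, below threshold.
  Newell: 1 of 3 neighbours < 2, below threshold.
  Oakham: 2 of 5 neighbours < 4, below threshold.
Round 5 — checking thresholds:
  Dunlea: 2 of 2 neighbours ≥ 2, panics.
  Inley: 1 of 3 neighbours < 2, below threshold.
  Newell: 1 of 3 neighbours < 2, below threshold.
  Oakham: 3 of 5 neighbours < 4, below threshold.
Round 6 — no new panics; cascade stops.

yes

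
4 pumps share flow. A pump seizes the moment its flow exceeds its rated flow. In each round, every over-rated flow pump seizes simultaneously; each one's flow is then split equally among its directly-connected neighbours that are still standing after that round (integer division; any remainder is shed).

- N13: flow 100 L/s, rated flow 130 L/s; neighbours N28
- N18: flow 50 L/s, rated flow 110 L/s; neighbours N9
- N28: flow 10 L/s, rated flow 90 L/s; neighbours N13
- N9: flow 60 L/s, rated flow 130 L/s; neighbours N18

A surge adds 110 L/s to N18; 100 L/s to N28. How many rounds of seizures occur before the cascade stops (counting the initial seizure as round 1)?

Round 1 — N18 at 160 > 110; N28 at 110 > 90. N18, N28 seize.
  N18 sheds 160 L/s to N9: 160 each.
    N9: 60+160 = 220 > 130
  N28 sheds 110 L/s to N13: 110 each.
    N13: 100+110 = 210 > 130
Round 2 — N13, N9 seize.
  N13 sheds 210 L/s: no online neighbours, lost.
  N9 sheds 220 L/s: no online neighbours, lost.
No further seizures.

2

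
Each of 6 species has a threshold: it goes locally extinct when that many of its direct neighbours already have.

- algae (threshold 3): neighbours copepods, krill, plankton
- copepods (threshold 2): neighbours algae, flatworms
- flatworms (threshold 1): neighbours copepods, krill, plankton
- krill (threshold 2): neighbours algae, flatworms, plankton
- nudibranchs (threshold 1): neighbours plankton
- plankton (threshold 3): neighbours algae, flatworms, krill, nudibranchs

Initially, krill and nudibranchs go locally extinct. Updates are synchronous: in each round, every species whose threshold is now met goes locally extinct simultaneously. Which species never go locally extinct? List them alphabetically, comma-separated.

Round 1 — krill, nudibranchs go locally extinct (initial).
Round 2 — checking thresholds:
  algae: 1 of 3 neighbours < 3, holds.
  flatworms: 1 of 3 neighbours ≥ 1, goes locally extinct.
  plankton: 2 of 4 neighbours < 3, holds.
Round 3 — checking thresholds:
  algae: 1 of 3 neighbours < 3, holds.
  copepods: 1 of 2 neighbours < 2, holds.
  plankton: 3 of 4 neighbours ≥ 3, goes locally extinct.
Round 4 — no new extinctions; cascade stops.

algae, copepods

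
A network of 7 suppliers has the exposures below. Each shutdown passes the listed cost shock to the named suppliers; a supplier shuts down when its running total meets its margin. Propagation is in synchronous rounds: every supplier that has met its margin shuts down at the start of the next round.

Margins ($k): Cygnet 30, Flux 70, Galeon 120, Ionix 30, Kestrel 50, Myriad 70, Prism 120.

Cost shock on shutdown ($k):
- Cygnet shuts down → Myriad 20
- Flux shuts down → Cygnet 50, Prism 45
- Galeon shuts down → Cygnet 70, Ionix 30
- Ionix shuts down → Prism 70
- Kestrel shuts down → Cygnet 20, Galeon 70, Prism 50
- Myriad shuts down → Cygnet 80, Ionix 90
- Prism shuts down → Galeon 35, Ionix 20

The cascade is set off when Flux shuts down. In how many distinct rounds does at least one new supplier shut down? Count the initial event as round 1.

2

Round 1 — Flux shuts down (initial).
  Cygnet: +50 → 50 ≥ 30
  Prism: +45 → 45 < 120
Round 2 — Cygnet shuts down.
  Myriad: +20 → 20 < 70
No further shutdowns.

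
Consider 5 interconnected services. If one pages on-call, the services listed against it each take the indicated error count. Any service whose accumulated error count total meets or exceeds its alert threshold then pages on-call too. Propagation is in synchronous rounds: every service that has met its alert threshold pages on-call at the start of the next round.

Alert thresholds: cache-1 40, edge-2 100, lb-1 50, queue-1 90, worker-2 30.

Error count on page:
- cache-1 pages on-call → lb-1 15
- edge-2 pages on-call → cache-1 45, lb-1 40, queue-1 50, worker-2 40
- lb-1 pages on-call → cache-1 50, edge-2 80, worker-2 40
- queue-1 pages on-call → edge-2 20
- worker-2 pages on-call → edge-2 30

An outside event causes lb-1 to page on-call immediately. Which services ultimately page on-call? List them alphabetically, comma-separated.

Round 1 — lb-1 pages on-call (initial).
  cache-1: +50 → 50 ≥ 40
  edge-2: +80 → 80 < 100
  worker-2: +40 → 40 ≥ 30
Round 2 — cache-1, worker-2 page on-call.
  edge-2: +30 → 110 ≥ 100
Round 3 — edge-2 pages on-call.
  queue-1: +50 → 50 < 90
No further pages.

cache-1, edge-2, lb-1, worker-2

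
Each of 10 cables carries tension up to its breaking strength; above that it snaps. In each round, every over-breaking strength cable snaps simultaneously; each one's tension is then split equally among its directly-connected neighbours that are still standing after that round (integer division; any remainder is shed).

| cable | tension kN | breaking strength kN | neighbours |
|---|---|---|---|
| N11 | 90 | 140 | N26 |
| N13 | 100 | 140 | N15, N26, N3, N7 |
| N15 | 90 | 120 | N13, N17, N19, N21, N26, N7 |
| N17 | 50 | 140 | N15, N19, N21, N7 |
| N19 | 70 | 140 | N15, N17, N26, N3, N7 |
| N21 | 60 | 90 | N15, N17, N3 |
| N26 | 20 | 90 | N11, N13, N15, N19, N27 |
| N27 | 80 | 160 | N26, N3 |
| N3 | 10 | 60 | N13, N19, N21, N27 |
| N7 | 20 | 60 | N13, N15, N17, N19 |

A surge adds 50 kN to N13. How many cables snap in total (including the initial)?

Round 1 — N13 at 150 > 140. N13 snaps.
  N13 sheds 150 kN to N15, N26, N3, N7: 37 each (2 lost).
    N15: 90+37 = 127 > 120
    N26: 20+37 = 57 ≤ 90
    N3: 10+37 = 47 ≤ 60
    N7: 20+37 = 57 ≤ 60
Round 2 — N15 snaps.
  N15 sheds 127 kN to N17, N19, N21, N26, N7: 25 each (2 lost).
    N17: 50+25 = 75 ≤ 140
    N19: 70+25 = 95 ≤ 140
    N21: 60+25 = 85 ≤ 90
    N26: 57+25 = 82 ≤ 90
    N7: 57+25 = 82 > 60
Round 3 — N7 snaps.
  N7 sheds 82 kN to N17, N19: 41 each.
    N17: 75+41 = 116 ≤ 140
    N19: 95+41 = 136 ≤ 140
No further breaks.

3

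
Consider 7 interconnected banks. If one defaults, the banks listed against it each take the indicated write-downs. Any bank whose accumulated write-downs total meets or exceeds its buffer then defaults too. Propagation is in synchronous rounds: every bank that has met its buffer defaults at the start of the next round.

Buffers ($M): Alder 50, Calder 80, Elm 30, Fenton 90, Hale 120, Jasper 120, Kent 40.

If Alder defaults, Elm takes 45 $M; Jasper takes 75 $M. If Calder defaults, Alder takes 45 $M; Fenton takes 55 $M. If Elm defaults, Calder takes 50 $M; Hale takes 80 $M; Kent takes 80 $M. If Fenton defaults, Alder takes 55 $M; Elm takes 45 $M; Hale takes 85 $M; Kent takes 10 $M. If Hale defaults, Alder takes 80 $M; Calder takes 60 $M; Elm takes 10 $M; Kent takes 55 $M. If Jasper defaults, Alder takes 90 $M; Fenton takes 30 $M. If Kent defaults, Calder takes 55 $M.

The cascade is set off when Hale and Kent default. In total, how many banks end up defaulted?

Round 1 — Hale, Kent default (initial).
  Alder: +80 → 80 ≥ 50
  Calder: +60+55 → 115 ≥ 80
  Elm: +10 → 10 < 30
Round 2 — Alder, Calder default.
  Elm: +45 → 55 ≥ 30
  Fenton: +55 → 55 < 90
  Jasper: +75 → 75 < 120
Round 3 — Elm defaults.
No further defaults.

5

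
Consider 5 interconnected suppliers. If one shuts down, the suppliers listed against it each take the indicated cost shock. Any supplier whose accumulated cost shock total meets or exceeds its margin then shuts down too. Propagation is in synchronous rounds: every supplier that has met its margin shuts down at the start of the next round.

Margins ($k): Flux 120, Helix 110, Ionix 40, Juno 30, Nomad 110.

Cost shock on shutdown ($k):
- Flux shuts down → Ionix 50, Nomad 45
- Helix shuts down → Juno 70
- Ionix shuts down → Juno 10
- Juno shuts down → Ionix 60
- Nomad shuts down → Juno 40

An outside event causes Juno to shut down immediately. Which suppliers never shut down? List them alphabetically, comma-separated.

Flux, Helix, Nomad

Round 1 — Juno shuts down (initial).
  Ionix: +60 → 60 ≥ 40
Round 2 — Ionix shuts down.
No further shutdowns.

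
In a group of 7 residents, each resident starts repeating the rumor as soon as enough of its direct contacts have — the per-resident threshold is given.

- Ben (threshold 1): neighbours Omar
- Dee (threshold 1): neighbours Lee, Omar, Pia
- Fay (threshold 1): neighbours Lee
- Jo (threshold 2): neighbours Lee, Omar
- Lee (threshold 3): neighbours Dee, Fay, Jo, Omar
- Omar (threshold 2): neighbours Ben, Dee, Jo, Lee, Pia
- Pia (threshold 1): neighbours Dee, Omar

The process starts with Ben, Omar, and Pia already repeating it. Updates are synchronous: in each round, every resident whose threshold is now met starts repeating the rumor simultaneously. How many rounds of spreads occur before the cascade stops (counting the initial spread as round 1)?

Round 1 — Ben, Omar, Pia start repeating the rumor (initial).
Round 2 — checking thresholds:
  Dee: 2 of 3 neighbours ≥ 1, starts repeating the rumor.
  Jo: 1 of 2 neighbours < 2, below threshold.
  Lee: 1 of 4 neighbours < 3, below threshold.
Round 3 — no new spreads; cascade stops.

2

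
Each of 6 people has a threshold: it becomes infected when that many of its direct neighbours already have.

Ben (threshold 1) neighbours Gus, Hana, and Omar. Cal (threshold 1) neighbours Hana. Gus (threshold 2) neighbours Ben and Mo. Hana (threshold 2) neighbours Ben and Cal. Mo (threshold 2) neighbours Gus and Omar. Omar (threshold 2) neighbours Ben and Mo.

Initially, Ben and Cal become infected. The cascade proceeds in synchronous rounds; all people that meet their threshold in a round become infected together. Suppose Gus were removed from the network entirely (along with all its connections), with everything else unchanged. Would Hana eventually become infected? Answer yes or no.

yes

With Gus removed:
Round 1 — Ben, Cal become infected (initial).
Round 2 — checking thresholds:
  Hana: 2 of 2 neighbours ≥ 2, becomes infected.
  Omar: 1 of 2 neighbours < 2, holds.
Round 3 — no new infections; cascade stops.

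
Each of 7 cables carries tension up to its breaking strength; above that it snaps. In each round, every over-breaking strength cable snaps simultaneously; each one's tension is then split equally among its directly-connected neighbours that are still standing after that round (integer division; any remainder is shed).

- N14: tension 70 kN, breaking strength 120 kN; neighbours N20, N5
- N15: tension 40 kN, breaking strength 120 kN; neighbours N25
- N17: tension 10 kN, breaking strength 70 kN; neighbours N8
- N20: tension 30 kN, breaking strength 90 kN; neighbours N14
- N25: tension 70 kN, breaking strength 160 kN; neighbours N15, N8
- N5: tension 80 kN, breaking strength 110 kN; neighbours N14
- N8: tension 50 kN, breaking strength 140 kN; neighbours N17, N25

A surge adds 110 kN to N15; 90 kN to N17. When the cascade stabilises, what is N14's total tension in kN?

70

Round 1 — N15 at 150 > 120; N17 at 100 > 70. N15, N17 snap.
  N15 sheds 150 kN to N25: 150 each.
    N25: 70+150 = 220 > 160
  N17 sheds 100 kN to N8: 100 each.
    N8: 50+100 = 150 > 140
Round 2 — N25, N8 snap.
  N25 sheds 220 kN: no online neighbours, lost.
  N8 sheds 150 kN: no online neighbours, lost.
No further breaks.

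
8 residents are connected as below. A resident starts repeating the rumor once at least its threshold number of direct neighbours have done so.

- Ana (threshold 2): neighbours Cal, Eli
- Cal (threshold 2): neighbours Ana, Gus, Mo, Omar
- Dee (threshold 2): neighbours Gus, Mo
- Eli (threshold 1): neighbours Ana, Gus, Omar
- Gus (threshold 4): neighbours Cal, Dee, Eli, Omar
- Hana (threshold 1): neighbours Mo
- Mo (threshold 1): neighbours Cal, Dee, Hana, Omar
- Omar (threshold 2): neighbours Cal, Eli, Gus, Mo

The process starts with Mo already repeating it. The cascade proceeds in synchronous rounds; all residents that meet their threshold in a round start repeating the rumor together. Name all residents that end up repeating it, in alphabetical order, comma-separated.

Hana, Mo

Round 1 — Mo starts repeating the rumor (initial).
Round 2 — checking thresholds:
  Cal: 1 of 4 neighbours < 2, not yet.
  Dee: 1 of 2 neighbours < 2, not yet.
  Hana: 1 of 1 neighbours ≥ 1, starts repeating the rumor.
  Omar: 1 of 4 neighbours < 2, not yet.
Round 3 — no new spreads; cascade stops.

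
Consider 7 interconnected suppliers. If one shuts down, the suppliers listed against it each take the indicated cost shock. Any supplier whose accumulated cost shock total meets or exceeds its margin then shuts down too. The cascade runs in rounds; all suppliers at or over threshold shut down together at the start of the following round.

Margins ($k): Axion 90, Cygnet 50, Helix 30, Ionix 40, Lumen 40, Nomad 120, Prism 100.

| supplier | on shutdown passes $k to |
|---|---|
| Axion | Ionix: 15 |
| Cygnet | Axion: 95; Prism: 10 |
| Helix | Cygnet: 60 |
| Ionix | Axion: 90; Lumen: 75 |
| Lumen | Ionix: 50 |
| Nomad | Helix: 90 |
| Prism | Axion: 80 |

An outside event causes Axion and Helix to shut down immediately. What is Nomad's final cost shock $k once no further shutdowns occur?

Round 1 — Axion, Helix shut down (initial).
  Cygnet: +60 → 60 ≥ 50
  Ionix: +15 → 15 < 40
Round 2 — Cygnet shuts down.
  Prism: +10 → 10 < 100
No further shutdowns.

0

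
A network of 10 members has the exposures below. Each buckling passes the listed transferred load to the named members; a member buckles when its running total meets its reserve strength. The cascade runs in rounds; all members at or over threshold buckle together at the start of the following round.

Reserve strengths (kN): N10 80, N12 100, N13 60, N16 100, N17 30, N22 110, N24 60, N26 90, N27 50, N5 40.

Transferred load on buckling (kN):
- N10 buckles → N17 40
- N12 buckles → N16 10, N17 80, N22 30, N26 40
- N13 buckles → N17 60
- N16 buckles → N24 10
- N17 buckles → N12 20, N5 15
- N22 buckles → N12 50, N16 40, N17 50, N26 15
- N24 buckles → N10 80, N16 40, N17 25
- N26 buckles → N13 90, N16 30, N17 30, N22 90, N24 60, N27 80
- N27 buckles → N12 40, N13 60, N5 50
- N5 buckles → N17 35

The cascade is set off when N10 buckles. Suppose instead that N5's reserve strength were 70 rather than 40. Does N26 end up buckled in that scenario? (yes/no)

With N5's reserve strength at 70:
Round 1 — N10 buckles (initial).
  N17: +40 → 40 ≥ 30
Round 2 — N17 buckles.
  N12: +20 → 20 < 100
  N5: +15 → 15 < 70
No further bucklings.

no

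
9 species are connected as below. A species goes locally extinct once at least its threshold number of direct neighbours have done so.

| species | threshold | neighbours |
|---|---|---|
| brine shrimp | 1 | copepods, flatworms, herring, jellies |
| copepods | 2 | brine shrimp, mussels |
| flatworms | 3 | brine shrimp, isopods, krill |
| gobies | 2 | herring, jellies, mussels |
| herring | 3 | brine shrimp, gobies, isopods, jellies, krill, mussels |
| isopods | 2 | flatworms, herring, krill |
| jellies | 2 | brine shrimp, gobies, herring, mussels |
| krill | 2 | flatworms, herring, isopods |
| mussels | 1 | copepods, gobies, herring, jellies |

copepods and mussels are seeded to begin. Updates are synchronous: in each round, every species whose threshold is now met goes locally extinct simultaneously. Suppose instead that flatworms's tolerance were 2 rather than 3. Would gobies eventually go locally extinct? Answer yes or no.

yes

With flatworms's tolerance at 2:
Round 1 — copepods, mussels go locally extinct (initial).
Round 2 — checking thresholds:
  brine shrimp: 1 of 4 neighbours ≥ 1, goes locally extinct.
  gobies: 1 of 3 neighbours < 2, holds.
  herring: 1 of 6 neighbours < 3, holds.
  jellies: 1 of 4 neighbours < 2, holds.
Round 3 — checking thresholds:
  flatworms: 1 of 3 neighbours < 2, holds.
  gobies: 1 of 3 neighbours < 2, holds.
  herring: 2 of 6 neighbours < 3, holds.
  jellies: 2 of 4 neighbours ≥ 2, goes locally extinct.
Round 4 — checking thresholds:
  flatworms: 1 of 3 neighbours < 2, holds.
  gobies: 2 of 3 neighbours ≥ 2, goes locally extinct.
  herring: 3 of 6 neighbours ≥ 3, goes locally extinct.
Round 5 — no new extinctions; cascade stops.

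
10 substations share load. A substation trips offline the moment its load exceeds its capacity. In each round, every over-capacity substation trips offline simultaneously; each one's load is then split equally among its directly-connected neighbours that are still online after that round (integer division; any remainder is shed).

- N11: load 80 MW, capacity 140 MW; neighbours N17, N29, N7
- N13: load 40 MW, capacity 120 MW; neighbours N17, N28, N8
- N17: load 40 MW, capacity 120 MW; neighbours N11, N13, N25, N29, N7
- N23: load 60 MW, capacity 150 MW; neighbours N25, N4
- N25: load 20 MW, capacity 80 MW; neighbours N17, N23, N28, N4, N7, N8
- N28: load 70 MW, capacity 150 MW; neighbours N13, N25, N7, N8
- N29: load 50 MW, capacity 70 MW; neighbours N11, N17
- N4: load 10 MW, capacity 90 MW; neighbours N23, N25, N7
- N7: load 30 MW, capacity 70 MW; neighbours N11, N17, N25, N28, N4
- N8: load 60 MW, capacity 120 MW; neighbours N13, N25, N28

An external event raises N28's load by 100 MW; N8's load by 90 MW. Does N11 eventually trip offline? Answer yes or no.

Round 1 — N28 at 170 > 150; N8 at 150 > 120. N28, N8 trip offline.
  N28 sheds 170 MW to N13, N25, N7: 56 each (2 lost).
    N13: 40+56 = 96 ≤ 120
    N25: 20+56 = 76 ≤ 80
    N7: 30+56 = 86 > 70
  N8 sheds 150 MW to N13, N25: 75 each.
    N13: 96+75 = 171 > 120
    N25: 76+75 = 151 > 80
Round 2 — N13, N25, N7 trip offline.
  N13 sheds 171 MW to N17: 171 each.
    N17: 40+171 = 211 > 120
  N25 sheds 151 MW to N17, N23, N4: 50 each (1 lost).
    N17: 211+50 = 261 > 120
    N23: 60+50 = 110 ≤ 150
    N4: 10+50 = 60 ≤ 90
  N7 sheds 86 MW to N11, N17, N4: 28 each (2 lost).
    N11: 80+28 = 108 ≤ 140
    N17: 261+28 = 289 > 120
    N4: 60+28 = 88 ≤ 90
Round 3 — N17 trips offline.
  N17 sheds 289 MW to N11, N29: 144 each (1 lost).
    N11: 108+144 = 252 > 140
    N29: 50+144 = 194 > 70
Round 4 — N11, N29 trip offline.
  N11 sheds 252 MW: no online neighbours, lost.
  N29 sheds 194 MW: no online neighbours, lost.
No further trips.

yes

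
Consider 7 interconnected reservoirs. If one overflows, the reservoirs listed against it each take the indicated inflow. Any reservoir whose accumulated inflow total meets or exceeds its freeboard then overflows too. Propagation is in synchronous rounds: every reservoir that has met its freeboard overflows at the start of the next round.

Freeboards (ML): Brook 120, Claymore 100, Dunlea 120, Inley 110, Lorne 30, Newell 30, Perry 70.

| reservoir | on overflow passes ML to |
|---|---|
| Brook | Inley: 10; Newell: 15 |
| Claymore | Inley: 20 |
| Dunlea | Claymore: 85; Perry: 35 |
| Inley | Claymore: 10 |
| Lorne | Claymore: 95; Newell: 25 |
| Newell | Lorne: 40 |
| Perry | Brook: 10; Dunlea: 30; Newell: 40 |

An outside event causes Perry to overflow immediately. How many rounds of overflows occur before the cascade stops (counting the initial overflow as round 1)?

3

Round 1 — Perry overflows (initial).
  Brook: +10 → 10 < 120
  Dunlea: +30 → 30 < 120
  Newell: +40 → 40 ≥ 30
Round 2 — Newell overflows.
  Lorne: +40 → 40 ≥ 30
Round 3 — Lorne overflows.
  Claymore: +95 → 95 < 100
No further overflows.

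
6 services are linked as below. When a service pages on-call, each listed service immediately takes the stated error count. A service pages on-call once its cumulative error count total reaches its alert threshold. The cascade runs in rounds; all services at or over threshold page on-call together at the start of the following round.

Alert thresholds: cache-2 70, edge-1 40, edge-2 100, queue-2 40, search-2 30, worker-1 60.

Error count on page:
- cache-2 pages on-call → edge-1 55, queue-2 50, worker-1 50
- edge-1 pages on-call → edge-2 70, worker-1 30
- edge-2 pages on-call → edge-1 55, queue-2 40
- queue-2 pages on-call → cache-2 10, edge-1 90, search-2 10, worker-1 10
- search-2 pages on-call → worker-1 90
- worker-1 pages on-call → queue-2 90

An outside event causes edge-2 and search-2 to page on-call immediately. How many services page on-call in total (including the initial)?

Round 1 — edge-2, search-2 page on-call (initial).
  edge-1: +55 → 55 ≥ 40
  queue-2: +40 → 40 ≥ 40
  worker-1: +90 → 90 ≥ 60
Round 2 — edge-1, queue-2, worker-1 page on-call.
  cache-2: +10 → 10 < 70
No further pages.

5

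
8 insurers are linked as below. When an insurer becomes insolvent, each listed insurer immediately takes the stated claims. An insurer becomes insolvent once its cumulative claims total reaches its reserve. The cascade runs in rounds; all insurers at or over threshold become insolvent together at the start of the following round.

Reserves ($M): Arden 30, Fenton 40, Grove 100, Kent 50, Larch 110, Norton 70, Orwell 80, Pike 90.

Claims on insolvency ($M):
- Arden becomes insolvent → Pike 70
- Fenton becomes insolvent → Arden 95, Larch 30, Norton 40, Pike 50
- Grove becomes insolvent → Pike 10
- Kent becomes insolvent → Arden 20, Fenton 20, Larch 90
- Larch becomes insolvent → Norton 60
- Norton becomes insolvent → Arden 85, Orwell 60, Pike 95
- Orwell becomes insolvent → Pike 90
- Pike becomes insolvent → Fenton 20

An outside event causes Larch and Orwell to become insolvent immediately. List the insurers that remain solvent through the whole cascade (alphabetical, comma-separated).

Arden, Fenton, Grove, Kent, Norton

Round 1 — Larch, Orwell become insolvent (initial).
  Norton: +60 → 60 < 70
  Pike: +90 → 90 ≥ 90
Round 2 — Pike becomes insolvent.
  Fenton: +20 → 20 < 40
No further insolvencies.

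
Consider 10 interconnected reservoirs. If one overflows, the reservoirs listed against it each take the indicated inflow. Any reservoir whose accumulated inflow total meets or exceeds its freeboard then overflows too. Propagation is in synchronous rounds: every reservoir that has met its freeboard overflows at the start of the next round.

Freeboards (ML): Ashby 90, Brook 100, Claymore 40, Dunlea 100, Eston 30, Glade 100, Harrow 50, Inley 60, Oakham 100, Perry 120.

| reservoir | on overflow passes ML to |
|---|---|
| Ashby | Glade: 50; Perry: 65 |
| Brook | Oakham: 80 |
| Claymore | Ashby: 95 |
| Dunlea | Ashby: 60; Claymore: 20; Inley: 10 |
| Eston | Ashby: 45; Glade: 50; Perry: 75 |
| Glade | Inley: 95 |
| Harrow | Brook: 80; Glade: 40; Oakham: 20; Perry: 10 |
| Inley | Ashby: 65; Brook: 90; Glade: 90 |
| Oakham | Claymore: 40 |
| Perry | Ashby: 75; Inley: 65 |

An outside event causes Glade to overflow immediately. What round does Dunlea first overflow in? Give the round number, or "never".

Round 1 — Glade overflows (initial).
  Inley: +95 → 95 ≥ 60
Round 2 — Inley overflows.
  Ashby: +65 → 65 < 90
  Brook: +90 → 90 < 100
No further overflows.

never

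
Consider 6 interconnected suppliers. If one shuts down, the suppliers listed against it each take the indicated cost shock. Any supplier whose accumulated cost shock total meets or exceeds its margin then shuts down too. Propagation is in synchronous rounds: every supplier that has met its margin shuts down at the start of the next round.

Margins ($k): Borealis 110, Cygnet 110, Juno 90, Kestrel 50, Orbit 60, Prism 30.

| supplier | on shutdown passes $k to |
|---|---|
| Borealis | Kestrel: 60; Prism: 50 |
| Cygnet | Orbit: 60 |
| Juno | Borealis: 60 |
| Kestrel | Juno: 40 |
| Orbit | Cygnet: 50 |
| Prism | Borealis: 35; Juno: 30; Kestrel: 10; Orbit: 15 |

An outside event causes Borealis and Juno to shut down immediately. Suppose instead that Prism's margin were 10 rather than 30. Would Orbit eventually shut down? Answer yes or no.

With Prism's margin at 10:
Round 1 — Borealis, Juno shut down (initial).
  Kestrel: +60 → 60 ≥ 50
  Prism: +50 → 50 ≥ 10
Round 2 — Kestrel, Prism shut down.
  Orbit: +15 → 15 < 60
No further shutdowns.

no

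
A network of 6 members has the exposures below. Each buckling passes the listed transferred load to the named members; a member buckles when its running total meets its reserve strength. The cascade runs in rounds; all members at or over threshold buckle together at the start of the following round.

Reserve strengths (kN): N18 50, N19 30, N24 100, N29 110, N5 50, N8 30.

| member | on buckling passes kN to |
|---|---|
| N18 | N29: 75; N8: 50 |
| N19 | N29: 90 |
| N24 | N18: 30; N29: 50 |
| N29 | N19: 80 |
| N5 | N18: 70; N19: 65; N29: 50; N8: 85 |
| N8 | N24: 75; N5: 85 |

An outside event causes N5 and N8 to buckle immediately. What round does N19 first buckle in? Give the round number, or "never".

2

Round 1 — N5, N8 buckle (initial).
  N18: +70 → 70 ≥ 50
  N19: +65 → 65 ≥ 30
  N24: +75 → 75 < 100
  N29: +50 → 50 < 110
Round 2 — N18, N19 buckle.
  N29: +75+90 → 215 ≥ 110
Round 3 — N29 buckles.
No further bucklings.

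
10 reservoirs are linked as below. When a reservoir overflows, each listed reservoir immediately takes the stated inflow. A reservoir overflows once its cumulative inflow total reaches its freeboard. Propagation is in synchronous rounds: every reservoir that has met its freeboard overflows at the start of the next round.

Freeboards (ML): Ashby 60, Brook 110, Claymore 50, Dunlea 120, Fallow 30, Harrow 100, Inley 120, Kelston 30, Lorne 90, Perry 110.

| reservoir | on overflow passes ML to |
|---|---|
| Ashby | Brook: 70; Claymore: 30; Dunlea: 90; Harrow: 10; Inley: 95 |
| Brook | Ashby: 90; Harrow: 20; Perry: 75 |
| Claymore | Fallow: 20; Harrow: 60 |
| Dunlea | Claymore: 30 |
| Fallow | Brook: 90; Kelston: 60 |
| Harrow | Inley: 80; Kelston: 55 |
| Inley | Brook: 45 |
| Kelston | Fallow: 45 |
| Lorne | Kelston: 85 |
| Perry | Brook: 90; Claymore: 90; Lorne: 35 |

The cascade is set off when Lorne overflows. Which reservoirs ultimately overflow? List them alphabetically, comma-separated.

Fallow, Kelston, Lorne

Round 1 — Lorne overflows (initial).
  Kelston: +85 → 85 ≥ 30
Round 2 — Kelston overflows.
  Fallow: +45 → 45 ≥ 30
Round 3 — Fallow overflows.
  Brook: +90 → 90 < 110
No further overflows.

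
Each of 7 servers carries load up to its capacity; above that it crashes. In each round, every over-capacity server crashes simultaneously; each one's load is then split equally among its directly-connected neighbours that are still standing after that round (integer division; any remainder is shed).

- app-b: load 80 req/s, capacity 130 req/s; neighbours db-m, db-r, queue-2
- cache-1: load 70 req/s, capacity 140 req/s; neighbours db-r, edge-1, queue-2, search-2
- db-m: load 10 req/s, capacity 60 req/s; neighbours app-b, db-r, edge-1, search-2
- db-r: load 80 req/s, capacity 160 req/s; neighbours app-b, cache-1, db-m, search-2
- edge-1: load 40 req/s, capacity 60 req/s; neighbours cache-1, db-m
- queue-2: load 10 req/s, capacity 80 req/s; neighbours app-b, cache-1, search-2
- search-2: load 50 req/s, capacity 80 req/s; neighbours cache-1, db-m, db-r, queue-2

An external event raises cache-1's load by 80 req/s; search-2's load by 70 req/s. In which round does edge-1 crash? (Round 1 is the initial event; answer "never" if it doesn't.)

2

Round 1 — cache-1 at 150 > 140; search-2 at 120 > 80. cache-1, search-2 crash.
  cache-1 sheds 150 req/s to db-r, edge-1, queue-2: 50 each.
    db-r: 80+50 = 130 ≤ 160
    edge-1: 40+50 = 90 > 60
    queue-2: 10+50 = 60 ≤ 80
  search-2 sheds 120 req/s to db-m, db-r, queue-2: 40 each.
    db-m: 10+40 = 50 ≤ 60
    db-r: 130+40 = 170 > 160
    queue-2: 60+40 = 100 > 80
Round 2 — db-r, edge-1, queue-2 crash.
  db-r sheds 170 req/s to app-b, db-m: 85 each.
    app-b: 80+85 = 165 > 130
    db-m: 50+85 = 135 > 60
  edge-1 sheds 90 req/s to db-m: 90 each.
    db-m: 135+90 = 225 > 60
  queue-2 sheds 100 req/s to app-b: 100 each.
    app-b: 165+100 = 265 > 130
Round 3 — app-b, db-m crash.
  app-b sheds 265 req/s: no online neighbours, lost.
  db-m sheds 225 req/s: no online neighbours, lost.
No further crashes.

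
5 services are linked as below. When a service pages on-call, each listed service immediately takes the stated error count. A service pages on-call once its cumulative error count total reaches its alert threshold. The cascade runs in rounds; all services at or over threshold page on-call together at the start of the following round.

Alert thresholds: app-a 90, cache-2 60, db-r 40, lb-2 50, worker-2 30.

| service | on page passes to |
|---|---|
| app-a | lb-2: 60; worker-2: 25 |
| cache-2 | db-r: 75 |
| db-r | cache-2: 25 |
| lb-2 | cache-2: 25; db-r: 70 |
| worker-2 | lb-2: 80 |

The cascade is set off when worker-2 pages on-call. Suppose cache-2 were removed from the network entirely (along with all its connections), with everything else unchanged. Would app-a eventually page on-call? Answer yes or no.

With cache-2 removed:
Round 1 — worker-2 pages on-call (initial).
  lb-2: +80 → 80 ≥ 50
Round 2 — lb-2 pages on-call.
  db-r: +70 → 70 ≥ 40
Round 3 — db-r pages on-call.
No further pages.

no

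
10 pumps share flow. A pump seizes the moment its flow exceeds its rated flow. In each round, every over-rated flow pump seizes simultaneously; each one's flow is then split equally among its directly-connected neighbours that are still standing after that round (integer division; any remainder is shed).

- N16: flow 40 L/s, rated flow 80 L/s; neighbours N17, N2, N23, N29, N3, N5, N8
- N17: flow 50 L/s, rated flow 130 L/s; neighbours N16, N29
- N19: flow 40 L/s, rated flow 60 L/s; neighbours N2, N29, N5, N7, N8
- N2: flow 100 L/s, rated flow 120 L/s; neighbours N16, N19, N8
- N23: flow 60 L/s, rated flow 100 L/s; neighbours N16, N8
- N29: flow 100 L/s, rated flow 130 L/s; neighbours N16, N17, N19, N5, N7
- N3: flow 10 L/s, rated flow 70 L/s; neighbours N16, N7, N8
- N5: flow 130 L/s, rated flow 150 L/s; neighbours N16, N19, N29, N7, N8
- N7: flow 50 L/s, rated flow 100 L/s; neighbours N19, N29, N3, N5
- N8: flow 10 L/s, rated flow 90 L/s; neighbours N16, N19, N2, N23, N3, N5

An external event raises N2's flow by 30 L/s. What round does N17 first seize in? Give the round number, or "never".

Round 1 — N2 at 130 > 120. N2 seizes.
  N2 sheds 130 L/s to N16, N19, N8: 43 each (1 lost).
    N16: 40+43 = 83 > 80
    N19: 40+43 = 83 > 60
    N8: 10+43 = 53 ≤ 90
Round 2 — N16, N19 seize.
  N16 sheds 83 L/s to N17, N23, N29, N3, N5, N8: 13 each (5 lost).
    N17: 50+13 = 63 ≤ 130
    N23: 60+13 = 73 ≤ 100
    N29: 100+13 = 113 ≤ 130
    N3: 10+13 = 23 ≤ 70
    N5: 130+13 = 143 ≤ 150
    N8: 53+13 = 66 ≤ 90
  N19 sheds 83 L/s to N29, N5, N7, N8: 20 each (3 lost).
    N29: 113+20 = 133 > 130
    N5: 143+20 = 163 > 150
    N7: 50+20 = 70 ≤ 100
    N8: 66+20 = 86 ≤ 90
Round 3 — N29, N5 seize.
  N29 sheds 133 L/s to N17, N7: 66 each (1 lost).
    N17: 63+66 = 129 ≤ 130
    N7: 70+66 = 136 > 100
  N5 sheds 163 L/s to N7, N8: 81 each (1 lost).
    N7: 136+81 = 217 > 100
    N8: 86+81 = 167 > 90
Round 4 — N7, N8 seize.
  N7 sheds 217 L/s to N3: 217 each.
    N3: 23+217 = 240 > 70
  N8 sheds 167 L/s to N23, N3: 83 each (1 lost).
    N23: 73+83 = 156 > 100
    N3: 240+83 = 323 > 70
Round 5 — N23, N3 seize.
  N23 sheds 156 L/s: no online neighbours, lost.
  N3 sheds 323 L/s: no online neighbours, lost.
No further seizures.

never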